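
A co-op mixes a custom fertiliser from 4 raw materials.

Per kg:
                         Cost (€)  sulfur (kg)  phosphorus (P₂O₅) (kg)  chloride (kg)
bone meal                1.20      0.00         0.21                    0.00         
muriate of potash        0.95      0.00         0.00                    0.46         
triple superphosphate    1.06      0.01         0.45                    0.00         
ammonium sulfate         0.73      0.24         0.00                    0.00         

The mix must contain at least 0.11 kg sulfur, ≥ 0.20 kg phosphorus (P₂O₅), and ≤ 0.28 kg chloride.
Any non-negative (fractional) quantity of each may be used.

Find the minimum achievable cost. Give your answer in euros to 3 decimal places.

Treat it as an LP. Let x1 = kg of bone meal, x2 = kg of muriate of potash, x3 = kg of triple superphosphate, x4 = kg of ammonium sulfate.
Minimize 1.2x1 + 0.95x2 + 1.06x3 + 0.73x4 with:
  0.01x3 + 0.24x4 ≥ 0.11   (sulfur)
  0.21x1 + 0.45x3 ≥ 0.2   (phosphorus (P₂O₅))
  0.46x2 ≤ 0.28   (chloride)
  x1, x2, x3, x4 ≥ 0.
The cheapest feasible vertex uses only triple superphosphate, ammonium sulfate; bone meal, muriate of potash are not used. Binding constraints: sulfur and phosphorus (P₂O₅).
That vertex is x3 = 0.4444, x4 = 0.4398.
Total cost: 1.06·0.4444 + 0.73·0.4398 = 0.79212.

€0.792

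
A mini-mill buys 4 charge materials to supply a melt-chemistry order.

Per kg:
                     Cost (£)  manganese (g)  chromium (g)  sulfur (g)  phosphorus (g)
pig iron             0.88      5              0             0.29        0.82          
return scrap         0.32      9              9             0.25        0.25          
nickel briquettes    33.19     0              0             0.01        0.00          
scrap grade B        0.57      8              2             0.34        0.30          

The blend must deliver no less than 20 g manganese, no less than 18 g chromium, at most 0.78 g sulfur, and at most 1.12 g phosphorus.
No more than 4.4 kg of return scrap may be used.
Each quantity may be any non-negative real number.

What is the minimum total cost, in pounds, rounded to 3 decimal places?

Treat it as an LP. Let x1 = kg of pig iron, x2 = kg of return scrap, x3 = kg of nickel briquettes, x4 = kg of scrap grade B.
Minimize 0.88x1 + 0.32x2 + 33.19x3 + 0.57x4 with:
  5x1 + 9x2 + 8x4 ≥ 20   (manganese)
  9x2 + 2x4 ≥ 18   (chromium)
  0.29x1 + 0.25x2 + 0.01x3 + 0.34x4 ≤ 0.78   (sulfur)
  0.82x1 + 0.25x2 + 0.3x4 ≤ 1.12   (phosphorus)
  x2 ≤ 4.4
  x1, x2, x3, x4 ≥ 0.
The cheapest feasible vertex uses only return scrap; pig iron, nickel briquettes, scrap grade B are not used. There the manganese constraint is tight.
So return scrap = 2.222 kg.
Total cost: 0.32·2.222 = 0.71104.

£0.711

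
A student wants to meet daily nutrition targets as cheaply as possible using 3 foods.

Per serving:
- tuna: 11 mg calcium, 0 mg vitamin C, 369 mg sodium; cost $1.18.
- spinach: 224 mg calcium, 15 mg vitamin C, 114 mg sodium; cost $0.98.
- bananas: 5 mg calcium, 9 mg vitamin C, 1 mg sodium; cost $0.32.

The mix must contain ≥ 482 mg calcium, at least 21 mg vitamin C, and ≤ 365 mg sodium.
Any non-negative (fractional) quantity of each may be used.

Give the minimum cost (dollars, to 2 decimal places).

$2.11

Let x1 = servings of tuna, x2 = servings of spinach, x3 = servings of bananas.
min 1.18x1 + 0.98x2 + 0.32x3 subject to:
  11x1 + 224x2 + 5x3 ≥ 482   (calcium)
  15x2 + 9x3 ≥ 21   (vitamin C)
  369x1 + 114x2 + 1x3 ≤ 365   (sodium)
  x1, x2, x3 ≥ 0.
The cheapest feasible vertex uses only spinach; tuna, bananas are not used. The calcium requirement is met with equality.
Optimal quantities: spinach = 2.152 servings.
Objective = 0.98·2.152 = 2.1090.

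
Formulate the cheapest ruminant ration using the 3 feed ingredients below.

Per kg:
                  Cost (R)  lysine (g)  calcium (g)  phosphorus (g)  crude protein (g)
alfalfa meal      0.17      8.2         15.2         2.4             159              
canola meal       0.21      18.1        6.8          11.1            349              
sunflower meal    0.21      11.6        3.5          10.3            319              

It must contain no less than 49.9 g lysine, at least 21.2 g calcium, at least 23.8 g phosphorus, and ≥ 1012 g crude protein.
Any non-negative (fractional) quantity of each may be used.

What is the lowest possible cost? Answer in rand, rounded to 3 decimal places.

R0.618

Let x1 = kg of alfalfa meal, x2 = kg of canola meal, x3 = kg of sunflower meal.
Minimise 0.17x1 + 0.21x2 + 0.21x3 subject to:
  8.2x1 + 18.1x2 + 11.6x3 ≥ 49.9   (lysine)
  15.2x1 + 6.8x2 + 3.5x3 ≥ 21.2   (calcium)
  2.4x1 + 11.1x2 + 10.3x3 ≥ 23.8   (phosphorus)
  159x1 + 349x2 + 319x3 ≥ 1012   (crude protein)
  x1, x2, x3 ≥ 0.
At the optimum only alfalfa meal, canola meal are positive (sunflower meal = 0). There the calcium and crude protein constraints are tight.
Solving gives x1 = 0.1225, x2 = 2.844.
Total cost: 0.17·0.1225 + 0.21·2.844 = 0.61807.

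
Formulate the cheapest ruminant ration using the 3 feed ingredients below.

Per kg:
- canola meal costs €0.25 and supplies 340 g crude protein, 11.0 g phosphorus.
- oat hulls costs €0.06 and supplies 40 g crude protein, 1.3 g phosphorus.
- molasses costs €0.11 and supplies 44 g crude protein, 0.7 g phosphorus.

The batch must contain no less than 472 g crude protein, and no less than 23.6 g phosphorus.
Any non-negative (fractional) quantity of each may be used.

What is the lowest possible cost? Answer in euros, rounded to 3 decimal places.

€0.536

Set it up as a linear program. Let x1 = kg of canola meal, x2 = kg of oat hulls, x3 = kg of molasses.
Minimise 0.25x1 + 0.06x2 + 0.11x3 with:
  340x1 + 40x2 + 44x3 ≥ 472   (crude protein)
  11x1 + 1.3x2 + 0.7x3 ≥ 23.6   (phosphorus)
  x1, x2, x3 ≥ 0.
At the optimum only canola meal is positive (oat hulls, molasses = 0). There the phosphorus constraint is tight.
Solving gives x1 = 2.145.
Total cost: 0.25·2.145 = 0.53625.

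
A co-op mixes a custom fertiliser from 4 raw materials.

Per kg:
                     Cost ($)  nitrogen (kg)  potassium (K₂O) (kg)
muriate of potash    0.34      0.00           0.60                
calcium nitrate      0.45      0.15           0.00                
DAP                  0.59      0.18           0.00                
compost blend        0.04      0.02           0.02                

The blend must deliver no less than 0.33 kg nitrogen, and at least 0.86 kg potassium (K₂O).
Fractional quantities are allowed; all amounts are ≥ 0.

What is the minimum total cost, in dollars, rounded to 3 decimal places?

$0.960

Set it up as a linear program. Let x1 = kg of muriate of potash, x2 = kg of calcium nitrate, x3 = kg of DAP, x4 = kg of compost blend.
Minimise 0.34x1 + 0.45x2 + 0.59x3 + 0.04x4 s.t.:
  0.15x2 + 0.18x3 + 0.02x4 ≥ 0.33   (nitrogen)
  0.6x1 + 0.02x4 ≥ 0.86   (potassium (K₂O))
  x1, x2, x3, x4 ≥ 0.
The minimum-cost mix takes nothing from calcium nitrate, DAP — only muriate of potash, compost blend. There the nitrogen and potassium (K₂O) constraints are tight.
Optimal quantities: muriate of potash = 0.8833 kg, compost blend = 16.5 kg.
Cost = 0.34·0.8833 + 0.04·16.5 = 0.96032.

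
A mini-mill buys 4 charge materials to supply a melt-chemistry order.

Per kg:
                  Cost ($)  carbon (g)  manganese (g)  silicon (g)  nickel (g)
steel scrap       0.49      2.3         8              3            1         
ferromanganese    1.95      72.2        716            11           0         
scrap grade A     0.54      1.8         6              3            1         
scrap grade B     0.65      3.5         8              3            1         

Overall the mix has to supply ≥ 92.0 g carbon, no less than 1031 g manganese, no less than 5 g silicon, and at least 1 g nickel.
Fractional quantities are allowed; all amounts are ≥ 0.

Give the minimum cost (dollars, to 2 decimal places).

$3.28

Treat it as an LP. Let x1 = kg of steel scrap, x2 = kg of ferromanganese, x3 = kg of scrap grade A, x4 = kg of scrap grade B.
Minimize 0.49x1 + 1.95x2 + 0.54x3 + 0.65x4 s.t.:
  2.3x1 + 72.2x2 + 1.8x3 + 3.5x4 ≥ 92   (carbon)
  8x1 + 716x2 + 6x3 + 8x4 ≥ 1031   (manganese)
  3x1 + 11x2 + 3x3 + 3x4 ≥ 5   (silicon)
  1x1 + 1x3 + 1x4 ≥ 1   (nickel)
  x1, x2, x3, x4 ≥ 0.
The cheapest feasible vertex uses only steel scrap, ferromanganese; scrap grade A, scrap grade B are not used. Binding constraints: manganese and nickel.
Optimal quantities: steel scrap = 1 kg, ferromanganese = 1.429 kg.
Objective = 0.49·1 + 1.95·1.429 = 3.2766.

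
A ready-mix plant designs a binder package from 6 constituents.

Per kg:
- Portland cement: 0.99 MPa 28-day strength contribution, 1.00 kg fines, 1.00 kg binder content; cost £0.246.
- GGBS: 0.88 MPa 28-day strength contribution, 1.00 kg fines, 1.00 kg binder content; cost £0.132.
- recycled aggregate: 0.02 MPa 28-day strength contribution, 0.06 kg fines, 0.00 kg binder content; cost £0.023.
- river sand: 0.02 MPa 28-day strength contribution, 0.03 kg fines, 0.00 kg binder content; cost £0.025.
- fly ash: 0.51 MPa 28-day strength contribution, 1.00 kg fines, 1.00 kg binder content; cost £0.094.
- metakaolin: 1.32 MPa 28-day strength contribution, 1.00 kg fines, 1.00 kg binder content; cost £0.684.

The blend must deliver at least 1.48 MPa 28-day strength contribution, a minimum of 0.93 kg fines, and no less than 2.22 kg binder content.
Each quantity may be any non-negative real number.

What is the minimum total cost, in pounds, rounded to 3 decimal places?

£0.244

Let x1 = kg of Portland cement, x2 = kg of GGBS, x3 = kg of recycled aggregate, x4 = kg of river sand, x5 = kg of fly ash, x6 = kg of metakaolin.
Minimise 0.246x1 + 0.132x2 + 0.023x3 + 0.025x4 + 0.094x5 + 0.684x6 s.t.:
  0.99x1 + 0.88x2 + 0.02x3 + 0.02x4 + 0.51x5 + 1.32x6 ≥ 1.48   (28-day strength contribution)
  1x1 + 1x2 + 0.06x3 + 0.03x4 + 1x5 + 1x6 ≥ 0.93   (fines)
  1x1 + 1x2 + 1x5 + 1x6 ≥ 2.22   (binder content)
  x1, x2, x3, x4, x5, x6 ≥ 0.
At the optimum only GGBS, fly ash are positive (Portland cement, recycled aggregate, river sand, metakaolin = 0). Binding constraints: 28-day strength contribution and binder content.
That vertex is x2 = 0.94, x5 = 1.28.
Hence cost = 0.132·0.94 + 0.094·1.28 = £0.24440.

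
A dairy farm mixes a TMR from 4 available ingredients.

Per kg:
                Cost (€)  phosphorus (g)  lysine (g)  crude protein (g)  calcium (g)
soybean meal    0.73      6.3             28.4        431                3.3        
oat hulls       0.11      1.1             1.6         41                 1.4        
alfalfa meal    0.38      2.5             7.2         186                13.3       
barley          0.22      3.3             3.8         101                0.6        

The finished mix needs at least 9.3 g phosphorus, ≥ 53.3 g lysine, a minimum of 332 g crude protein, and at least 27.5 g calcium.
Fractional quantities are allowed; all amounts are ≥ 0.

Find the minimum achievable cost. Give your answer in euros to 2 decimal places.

€1.70

This is a linear program. Let x1 = kg of soybean meal, x2 = kg of oat hulls, x3 = kg of alfalfa meal, x4 = kg of barley.
min 0.73x1 + 0.11x2 + 0.38x3 + 0.22x4 subject to:
  6.3x1 + 1.1x2 + 2.5x3 + 3.3x4 ≥ 9.3   (phosphorus)
  28.4x1 + 1.6x2 + 7.2x3 + 3.8x4 ≥ 53.3   (lysine)
  431x1 + 41x2 + 186x3 + 101x4 ≥ 332   (crude protein)
  3.3x1 + 1.4x2 + 13.3x3 + 0.6x4 ≥ 27.5   (calcium)
  x1, x2, x3, x4 ≥ 0.
At the optimum only soybean meal, alfalfa meal are positive (oat hulls, barley = 0). Binding constraints: lysine and calcium.
Optimal quantities: soybean meal = 1.443 kg, alfalfa meal = 1.71 kg.
Cost = 0.73·1.443 + 0.38·1.71 = 1.7032.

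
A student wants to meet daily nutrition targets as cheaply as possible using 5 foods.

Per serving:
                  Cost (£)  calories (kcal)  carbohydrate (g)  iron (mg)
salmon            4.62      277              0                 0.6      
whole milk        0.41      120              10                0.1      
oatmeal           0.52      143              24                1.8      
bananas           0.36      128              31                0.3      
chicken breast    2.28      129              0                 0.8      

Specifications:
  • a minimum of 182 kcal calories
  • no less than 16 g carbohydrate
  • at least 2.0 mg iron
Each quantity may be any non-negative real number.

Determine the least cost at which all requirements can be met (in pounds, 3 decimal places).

Let x1 = servings of salmon, x2 = servings of whole milk, x3 = servings of oatmeal, x4 = servings of bananas, x5 = servings of chicken breast.
min 4.62x1 + 0.41x2 + 0.52x3 + 0.36x4 + 2.28x5 s.t.:
  277x1 + 120x2 + 143x3 + 128x4 + 129x5 ≥ 182   (calories)
  10x2 + 24x3 + 31x4 ≥ 16   (carbohydrate)
  0.6x1 + 0.1x2 + 1.8x3 + 0.3x4 + 0.8x5 ≥ 2   (iron)
  x1, x2, x3, x4, x5 ≥ 0.
The cheapest feasible vertex uses only oatmeal, bananas; salmon, whole milk, chicken breast are not used. There the calories and iron constraints are tight.
Solving gives x3 = 1.074, x4 = 0.2219.
Cost = 0.52·1.074 + 0.36·0.2219 = 0.63836.

£0.638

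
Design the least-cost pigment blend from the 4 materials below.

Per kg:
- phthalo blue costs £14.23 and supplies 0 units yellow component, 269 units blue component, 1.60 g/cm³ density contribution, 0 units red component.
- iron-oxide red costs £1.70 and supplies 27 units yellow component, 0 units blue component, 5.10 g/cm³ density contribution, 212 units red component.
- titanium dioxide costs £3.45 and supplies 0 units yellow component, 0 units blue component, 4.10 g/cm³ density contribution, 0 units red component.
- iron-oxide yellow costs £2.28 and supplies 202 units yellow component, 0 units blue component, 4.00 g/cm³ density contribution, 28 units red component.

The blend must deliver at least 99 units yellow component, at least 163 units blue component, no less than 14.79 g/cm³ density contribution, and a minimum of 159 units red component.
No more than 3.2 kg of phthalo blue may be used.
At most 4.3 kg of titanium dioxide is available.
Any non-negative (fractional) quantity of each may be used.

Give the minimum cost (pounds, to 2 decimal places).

£13.36

Let x1 = kg of phthalo blue, x2 = kg of iron-oxide red, x3 = kg of titanium dioxide, x4 = kg of iron-oxide yellow.
Minimise 14.23x1 + 1.7x2 + 3.45x3 + 2.28x4 s.t.:
  27x2 + 202x4 ≥ 99   (yellow component)
  269x1 ≥ 163   (blue component)
  1.6x1 + 5.1x2 + 4.1x3 + 4x4 ≥ 14.79   (density contribution)
  212x2 + 28x4 ≥ 159   (red component)
  x1 ≤ 3.2
  x3 ≤ 4.3
  x1, x2, x3, x4 ≥ 0.
The cheapest feasible vertex uses only phthalo blue, iron-oxide red, iron-oxide yellow; titanium dioxide is not used. There the yellow component, blue component, density contribution constraints are tight.
That vertex is x1 = 0.6059, x2 = 2.598, x4 = 0.1429.
Total cost: 14.23·0.6059 + 1.7·2.598 + 2.28·0.1429 = 13.3644.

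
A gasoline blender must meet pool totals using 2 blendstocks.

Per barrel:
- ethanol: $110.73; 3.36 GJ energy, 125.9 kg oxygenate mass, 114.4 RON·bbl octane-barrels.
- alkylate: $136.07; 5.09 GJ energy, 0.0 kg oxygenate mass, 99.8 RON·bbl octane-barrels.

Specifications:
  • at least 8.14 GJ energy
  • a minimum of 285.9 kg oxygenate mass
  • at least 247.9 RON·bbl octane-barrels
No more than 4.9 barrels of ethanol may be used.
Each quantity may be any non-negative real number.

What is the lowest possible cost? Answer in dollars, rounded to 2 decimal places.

Set it up as a linear program. Let x1 = barrels of ethanol, x2 = barrels of alkylate.
Minimize 110.73x1 + 136.07x2 with:
  3.36x1 + 5.09x2 ≥ 8.14   (energy)
  125.9x1 ≥ 285.9   (oxygenate mass)
  114.4x1 + 99.8x2 ≥ 247.9   (octane-barrels)
  x1 ≤ 4.9
  x1, x2 ≥ 0.
Both inputs are positive at the optimum. Binding constraints: energy and oxygenate mass.
Solving gives x1 = 2.2708, x2 = 0.10019.
Objective = 110.73·2.2708 + 136.07·0.10019 = 265.0785.

$265.08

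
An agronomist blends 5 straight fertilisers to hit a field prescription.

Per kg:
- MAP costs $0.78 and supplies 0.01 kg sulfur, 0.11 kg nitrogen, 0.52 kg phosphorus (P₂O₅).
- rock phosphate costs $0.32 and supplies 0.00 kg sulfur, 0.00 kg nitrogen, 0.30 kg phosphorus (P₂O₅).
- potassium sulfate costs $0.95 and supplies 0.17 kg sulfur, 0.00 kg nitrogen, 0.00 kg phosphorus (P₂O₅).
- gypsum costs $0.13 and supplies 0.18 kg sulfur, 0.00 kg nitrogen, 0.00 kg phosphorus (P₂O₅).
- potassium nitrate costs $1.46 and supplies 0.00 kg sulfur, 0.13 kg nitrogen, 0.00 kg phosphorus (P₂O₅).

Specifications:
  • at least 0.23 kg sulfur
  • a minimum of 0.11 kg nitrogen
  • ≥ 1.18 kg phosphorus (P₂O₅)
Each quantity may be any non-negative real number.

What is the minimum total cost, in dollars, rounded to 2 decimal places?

$1.64

Treat it as an LP. Let x1 = kg of MAP, x2 = kg of rock phosphate, x3 = kg of potassium sulfate, x4 = kg of gypsum, x5 = kg of potassium nitrate.
min 0.78x1 + 0.32x2 + 0.95x3 + 0.13x4 + 1.46x5 with:
  0.01x1 + 0.17x3 + 0.18x4 ≥ 0.23   (sulfur)
  0.11x1 + 0.13x5 ≥ 0.11   (nitrogen)
  0.52x1 + 0.3x2 ≥ 1.18   (phosphorus (P₂O₅))
  x1, x2, x3, x4, x5 ≥ 0.
At the optimum only MAP, rock phosphate, gypsum are positive (potassium sulfate, potassium nitrate = 0). The sulfur, nitrogen, phosphorus (P₂O₅) requirements are met with equality.
That vertex is x1 = 1, x2 = 2.2, x4 = 1.222.
Cost = 0.78·1 + 0.32·2.2 + 0.13·1.222 = 1.6429.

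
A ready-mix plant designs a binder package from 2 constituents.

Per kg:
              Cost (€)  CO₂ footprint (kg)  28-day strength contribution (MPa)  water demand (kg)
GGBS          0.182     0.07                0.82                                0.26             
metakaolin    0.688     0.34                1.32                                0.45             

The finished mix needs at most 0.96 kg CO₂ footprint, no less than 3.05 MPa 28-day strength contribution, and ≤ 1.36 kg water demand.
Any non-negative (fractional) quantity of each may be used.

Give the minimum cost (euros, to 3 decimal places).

Let x1 = kg of GGBS, x2 = kg of metakaolin.
min 0.182x1 + 0.688x2 subject to:
  0.07x1 + 0.34x2 ≤ 0.96   (CO₂ footprint)
  0.82x1 + 1.32x2 ≥ 3.05   (28-day strength contribution)
  0.26x1 + 0.45x2 ≤ 1.36   (water demand)
  x1, x2 ≥ 0.
At the optimum only GGBS is positive (metakaolin = 0). There the 28-day strength contribution constraint is tight.
Optimal quantities: GGBS = 3.72 kg.
Total cost: 0.182·3.72 = 0.67704.

€0.677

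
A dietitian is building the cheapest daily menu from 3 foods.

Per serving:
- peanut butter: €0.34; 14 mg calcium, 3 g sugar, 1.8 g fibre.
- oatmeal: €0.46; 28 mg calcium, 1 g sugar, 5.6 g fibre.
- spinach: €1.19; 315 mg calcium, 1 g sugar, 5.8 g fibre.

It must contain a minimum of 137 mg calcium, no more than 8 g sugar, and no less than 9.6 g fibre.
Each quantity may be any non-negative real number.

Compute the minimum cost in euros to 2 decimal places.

€1.01

Let x1 = servings of peanut butter, x2 = servings of oatmeal, x3 = servings of spinach.
Minimise 0.34x1 + 0.46x2 + 1.19x3 subject to:
  14x1 + 28x2 + 315x3 ≥ 137   (calcium)
  3x1 + 1x2 + 1x3 ≤ 8   (sugar)
  1.8x1 + 5.6x2 + 5.8x3 ≥ 9.6   (fibre)
  x1, x2, x3 ≥ 0.
The minimum-cost mix takes nothing from peanut butter — only oatmeal, spinach. Binding constraints: calcium and fibre.
Optimal quantities: oatmeal = 1.392 servings, spinach = 0.3112 servings.
Total cost: 0.46·1.392 + 1.19·0.3112 = 1.0106.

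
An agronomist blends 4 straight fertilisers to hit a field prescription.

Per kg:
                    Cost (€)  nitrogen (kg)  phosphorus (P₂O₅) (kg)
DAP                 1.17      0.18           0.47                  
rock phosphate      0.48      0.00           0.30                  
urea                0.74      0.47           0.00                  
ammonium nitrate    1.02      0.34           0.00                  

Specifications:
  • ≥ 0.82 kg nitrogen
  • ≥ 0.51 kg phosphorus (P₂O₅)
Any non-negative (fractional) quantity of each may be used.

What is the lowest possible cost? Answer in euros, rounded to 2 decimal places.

€2.11

Set it up as a linear program. Let x1 = kg of DAP, x2 = kg of rock phosphate, x3 = kg of urea, x4 = kg of ammonium nitrate.
min 1.17x1 + 0.48x2 + 0.74x3 + 1.02x4 s.t.:
  0.18x1 + 0.47x3 + 0.34x4 ≥ 0.82   (nitrogen)
  0.47x1 + 0.3x2 ≥ 0.51   (phosphorus (P₂O₅))
  x1, x2, x3, x4 ≥ 0.
The minimum-cost mix takes nothing from DAP, ammonium nitrate — only rock phosphate, urea. Binding constraints: nitrogen and phosphorus (P₂O₅).
That vertex is x2 = 1.7, x3 = 1.745.
Objective = 0.48·1.7 + 0.74·1.745 = 2.1073.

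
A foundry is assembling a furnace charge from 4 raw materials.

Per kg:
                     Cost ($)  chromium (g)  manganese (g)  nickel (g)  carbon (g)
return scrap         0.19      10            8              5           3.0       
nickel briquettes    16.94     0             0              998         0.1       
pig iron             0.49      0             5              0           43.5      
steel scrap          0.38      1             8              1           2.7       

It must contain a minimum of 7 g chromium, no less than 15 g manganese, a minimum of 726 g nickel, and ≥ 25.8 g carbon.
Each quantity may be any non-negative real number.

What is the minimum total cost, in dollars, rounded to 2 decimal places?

Let x1 = kg of return scrap, x2 = kg of nickel briquettes, x3 = kg of pig iron, x4 = kg of steel scrap.
Minimize 0.19x1 + 16.94x2 + 0.49x3 + 0.38x4 s.t.:
  10x1 + 1x4 ≥ 7   (chromium)
  8x1 + 5x3 + 8x4 ≥ 15   (manganese)
  5x1 + 998x2 + 1x4 ≥ 726   (nickel)
  3x1 + 0.1x2 + 43.5x3 + 2.7x4 ≥ 25.8   (carbon)
  x1, x2, x3, x4 ≥ 0.
At the optimum only return scrap, nickel briquettes, pig iron are positive (steel scrap = 0). There the manganese, nickel, carbon constraints are tight.
That vertex is x1 = 1.573, x2 = 0.7196, x3 = 0.483.
Total cost: 0.19·1.573 + 16.94·0.7196 + 0.49·0.483 = 12.7256.

$12.73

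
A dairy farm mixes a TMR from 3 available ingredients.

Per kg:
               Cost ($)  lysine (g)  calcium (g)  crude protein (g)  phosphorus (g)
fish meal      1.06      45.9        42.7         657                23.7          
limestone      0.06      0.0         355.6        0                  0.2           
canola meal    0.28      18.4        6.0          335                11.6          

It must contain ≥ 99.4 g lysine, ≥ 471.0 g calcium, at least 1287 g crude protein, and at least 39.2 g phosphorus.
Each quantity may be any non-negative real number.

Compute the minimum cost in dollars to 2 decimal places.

$1.59

This is a linear program. Let x1 = kg of fish meal, x2 = kg of limestone, x3 = kg of canola meal.
Minimise 1.06x1 + 0.06x2 + 0.28x3 s.t.:
  45.9x1 + 18.4x3 ≥ 99.4   (lysine)
  42.7x1 + 355.6x2 + 6x3 ≥ 471   (calcium)
  657x1 + 335x3 ≥ 1287   (crude protein)
  23.7x1 + 0.2x2 + 11.6x3 ≥ 39.2   (phosphorus)
  x1, x2, x3 ≥ 0.
The optimal basis is {limestone, canola meal}; fish meal drops out. There the lysine and calcium constraints are tight.
So limestone = 1.233 kg, canola meal = 5.402 kg.
Cost = 0.06·1.233 + 0.28·5.402 = 1.5865.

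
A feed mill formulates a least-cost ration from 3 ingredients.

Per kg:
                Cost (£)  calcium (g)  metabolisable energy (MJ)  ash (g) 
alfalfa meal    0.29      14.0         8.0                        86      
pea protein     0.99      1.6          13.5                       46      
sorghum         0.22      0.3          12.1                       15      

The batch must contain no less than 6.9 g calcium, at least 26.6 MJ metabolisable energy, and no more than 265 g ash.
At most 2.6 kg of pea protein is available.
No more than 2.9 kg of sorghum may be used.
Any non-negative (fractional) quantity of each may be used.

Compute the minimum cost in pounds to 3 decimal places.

This is a linear program. Let x1 = kg of alfalfa meal, x2 = kg of pea protein, x3 = kg of sorghum.
Minimize 0.29x1 + 0.99x2 + 0.22x3 subject to:
  14x1 + 1.6x2 + 0.3x3 ≥ 6.9   (calcium)
  8x1 + 13.5x2 + 12.1x3 ≥ 26.6   (metabolisable energy)
  86x1 + 46x2 + 15x3 ≤ 265   (ash)
  x2 ≤ 2.6
  x3 ≤ 2.9
  x1, x2, x3 ≥ 0.
At the optimum only alfalfa meal, sorghum are positive (pea protein = 0). Binding constraints: calcium and metabolisable energy.
Optimal quantities: alfalfa meal = 0.4522 kg, sorghum = 1.899 kg.
Hence cost = 0.29·0.4522 + 0.22·1.899 = £0.54892.

£0.549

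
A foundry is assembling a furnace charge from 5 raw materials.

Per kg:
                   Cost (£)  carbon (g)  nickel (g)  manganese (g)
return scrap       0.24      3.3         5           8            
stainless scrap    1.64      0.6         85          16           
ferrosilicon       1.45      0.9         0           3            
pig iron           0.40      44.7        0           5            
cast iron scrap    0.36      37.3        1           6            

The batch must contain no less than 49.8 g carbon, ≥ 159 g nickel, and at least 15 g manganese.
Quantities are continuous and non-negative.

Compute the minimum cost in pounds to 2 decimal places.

Set it up as a linear program. Let x1 = kg of return scrap, x2 = kg of stainless scrap, x3 = kg of ferrosilicon, x4 = kg of pig iron, x5 = kg of cast iron scrap.
Minimise 0.24x1 + 1.64x2 + 1.45x3 + 0.4x4 + 0.36x5 with:
  3.3x1 + 0.6x2 + 0.9x3 + 44.7x4 + 37.3x5 ≥ 49.8   (carbon)
  5x1 + 85x2 + 1x5 ≥ 159   (nickel)
  8x1 + 16x2 + 3x3 + 5x4 + 6x5 ≥ 15   (manganese)
  x1, x2, x3, x4, x5 ≥ 0.
The optimal basis is {stainless scrap, pig iron}; return scrap, ferrosilicon, cast iron scrap drop out. There the carbon and nickel constraints are tight.
Optimal quantities: stainless scrap = 1.871 kg, pig iron = 1.089 kg.
Cost = 1.64·1.871 + 0.4·1.089 = 3.5040.

£3.50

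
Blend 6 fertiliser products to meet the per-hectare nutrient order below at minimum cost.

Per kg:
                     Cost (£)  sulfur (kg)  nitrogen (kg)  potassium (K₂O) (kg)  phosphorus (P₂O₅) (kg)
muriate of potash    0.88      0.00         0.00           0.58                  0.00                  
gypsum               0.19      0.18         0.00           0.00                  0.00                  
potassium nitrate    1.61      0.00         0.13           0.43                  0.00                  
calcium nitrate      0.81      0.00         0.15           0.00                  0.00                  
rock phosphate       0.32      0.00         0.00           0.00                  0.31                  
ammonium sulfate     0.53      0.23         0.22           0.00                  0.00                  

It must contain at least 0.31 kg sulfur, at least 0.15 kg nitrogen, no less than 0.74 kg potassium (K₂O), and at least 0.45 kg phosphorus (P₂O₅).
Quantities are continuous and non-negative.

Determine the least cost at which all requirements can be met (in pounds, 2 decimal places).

Set it up as a linear program. Let x1 = kg of muriate of potash, x2 = kg of gypsum, x3 = kg of potassium nitrate, x4 = kg of calcium nitrate, x5 = kg of rock phosphate, x6 = kg of ammonium sulfate.
min 0.88x1 + 0.19x2 + 1.61x3 + 0.81x4 + 0.32x5 + 0.53x6 s.t.:
  0.18x2 + 0.23x6 ≥ 0.31   (sulfur)
  0.13x3 + 0.15x4 + 0.22x6 ≥ 0.15   (nitrogen)
  0.58x1 + 0.43x3 ≥ 0.74   (potassium (K₂O))
  0.31x5 ≥ 0.45   (phosphorus (P₂O₅))
  x1, x2, x3, x4, x5, x6 ≥ 0.
The optimal basis is {muriate of potash, gypsum, rock phosphate, ammonium sulfate}; potassium nitrate, calcium nitrate drop out. There the sulfur, nitrogen, potassium (K₂O), phosphorus (P₂O₅) constraints are tight.
Solving gives x1 = 1.276, x2 = 0.851, x5 = 1.452, x6 = 0.6818.
Cost = 0.88·1.276 + 0.19·0.851 + 0.32·1.452 + 0.53·0.6818 = 2.1106.

£2.11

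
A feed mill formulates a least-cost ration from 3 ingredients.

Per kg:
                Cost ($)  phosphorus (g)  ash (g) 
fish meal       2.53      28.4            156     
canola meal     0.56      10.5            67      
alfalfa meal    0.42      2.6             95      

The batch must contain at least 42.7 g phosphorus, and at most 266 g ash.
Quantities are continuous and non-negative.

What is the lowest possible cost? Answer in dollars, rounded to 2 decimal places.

$2.54

Let x1 = kg of fish meal, x2 = kg of canola meal, x3 = kg of alfalfa meal.
min 2.53x1 + 0.56x2 + 0.42x3 s.t.:
  28.4x1 + 10.5x2 + 2.6x3 ≥ 42.7   (phosphorus)
  156x1 + 67x2 + 95x3 ≤ 266   (ash)
  x1, x2, x3 ≥ 0.
The minimum-cost mix takes nothing from alfalfa meal — only fish meal, canola meal. Binding constraints: phosphorus and ash.
Solving gives x1 = 0.2564, x2 = 3.373.
Cost = 2.53·0.2564 + 0.56·3.373 = 2.5376.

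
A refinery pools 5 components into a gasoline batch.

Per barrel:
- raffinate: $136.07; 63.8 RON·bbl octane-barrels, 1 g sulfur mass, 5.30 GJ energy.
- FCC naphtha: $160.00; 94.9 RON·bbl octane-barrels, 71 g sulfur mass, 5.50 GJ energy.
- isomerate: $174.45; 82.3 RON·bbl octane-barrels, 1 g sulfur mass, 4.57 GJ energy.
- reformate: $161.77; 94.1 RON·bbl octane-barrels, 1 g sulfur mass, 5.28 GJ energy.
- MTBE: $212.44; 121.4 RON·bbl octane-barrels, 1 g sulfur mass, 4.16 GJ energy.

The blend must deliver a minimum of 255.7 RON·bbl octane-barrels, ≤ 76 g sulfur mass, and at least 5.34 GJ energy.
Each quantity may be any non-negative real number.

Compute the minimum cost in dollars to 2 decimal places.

Let x1 = barrels of raffinate, x2 = barrels of FCC naphtha, x3 = barrels of isomerate, x4 = barrels of reformate, x5 = barrels of MTBE.
Minimize 136.07x1 + 160x2 + 174.45x3 + 161.77x4 + 212.44x5 subject to:
  63.8x1 + 94.9x2 + 82.3x3 + 94.1x4 + 121.4x5 ≥ 255.7   (octane-barrels)
  1x1 + 71x2 + 1x3 + 1x4 + 1x5 ≤ 76   (sulfur mass)
  5.3x1 + 5.5x2 + 4.57x3 + 5.28x4 + 4.16x5 ≥ 5.34   (energy)
  x1, x2, x3, x4, x5 ≥ 0.
The cheapest feasible vertex uses only FCC naphtha, reformate; raffinate, isomerate, MTBE are not used. There the octane-barrels and sulfur mass constraints are tight.
That vertex is x2 = 1.04702, x4 = 1.6614.
Total cost: 160·1.04702 + 161.77·1.6614 = 436.2879.

$436.29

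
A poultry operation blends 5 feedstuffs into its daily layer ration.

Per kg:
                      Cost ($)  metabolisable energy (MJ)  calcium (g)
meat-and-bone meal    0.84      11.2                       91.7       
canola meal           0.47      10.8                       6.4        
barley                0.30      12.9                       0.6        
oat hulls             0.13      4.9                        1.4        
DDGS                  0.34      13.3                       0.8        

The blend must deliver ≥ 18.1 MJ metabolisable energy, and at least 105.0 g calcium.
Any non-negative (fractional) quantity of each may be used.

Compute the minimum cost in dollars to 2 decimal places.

Treat it as an LP. Let x1 = kg of meat-and-bone meal, x2 = kg of canola meal, x3 = kg of barley, x4 = kg of oat hulls, x5 = kg of DDGS.
Minimise 0.84x1 + 0.47x2 + 0.3x3 + 0.13x4 + 0.34x5 s.t.:
  11.2x1 + 10.8x2 + 12.9x3 + 4.9x4 + 13.3x5 ≥ 18.1   (metabolisable energy)
  91.7x1 + 6.4x2 + 0.6x3 + 1.4x4 + 0.8x5 ≥ 105   (calcium)
  x1, x2, x3, x4, x5 ≥ 0.
The cheapest feasible vertex uses only meat-and-bone meal, barley; canola meal, oat hulls, DDGS are not used. There the metabolisable energy and calcium constraints are tight.
So meat-and-bone meal = 1.142 kg, barley = 0.4113 kg.
Cost = 0.84·1.142 + 0.3·0.4113 = 1.0827.

$1.08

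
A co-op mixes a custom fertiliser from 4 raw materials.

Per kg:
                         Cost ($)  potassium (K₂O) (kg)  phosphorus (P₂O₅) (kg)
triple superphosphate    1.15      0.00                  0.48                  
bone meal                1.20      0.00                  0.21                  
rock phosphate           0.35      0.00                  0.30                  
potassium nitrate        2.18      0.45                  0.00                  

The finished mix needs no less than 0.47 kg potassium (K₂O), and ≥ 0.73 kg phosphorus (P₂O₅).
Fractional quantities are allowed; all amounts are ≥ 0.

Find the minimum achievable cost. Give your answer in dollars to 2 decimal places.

$3.13

Set it up as a linear program. Let x1 = kg of triple superphosphate, x2 = kg of bone meal, x3 = kg of rock phosphate, x4 = kg of potassium nitrate.
min 1.15x1 + 1.2x2 + 0.35x3 + 2.18x4 s.t.:
  0.45x4 ≥ 0.47   (potassium (K₂O))
  0.48x1 + 0.21x2 + 0.3x3 ≥ 0.73   (phosphorus (P₂O₅))
  x1, x2, x3, x4 ≥ 0.
The cheapest feasible vertex uses only rock phosphate, potassium nitrate; triple superphosphate, bone meal are not used. Binding constraints: potassium (K₂O) and phosphorus (P₂O₅).
Optimal quantities: rock phosphate = 2.433 kg, potassium nitrate = 1.044 kg.
Cost = 0.35·2.433 + 2.18·1.044 = 3.1275.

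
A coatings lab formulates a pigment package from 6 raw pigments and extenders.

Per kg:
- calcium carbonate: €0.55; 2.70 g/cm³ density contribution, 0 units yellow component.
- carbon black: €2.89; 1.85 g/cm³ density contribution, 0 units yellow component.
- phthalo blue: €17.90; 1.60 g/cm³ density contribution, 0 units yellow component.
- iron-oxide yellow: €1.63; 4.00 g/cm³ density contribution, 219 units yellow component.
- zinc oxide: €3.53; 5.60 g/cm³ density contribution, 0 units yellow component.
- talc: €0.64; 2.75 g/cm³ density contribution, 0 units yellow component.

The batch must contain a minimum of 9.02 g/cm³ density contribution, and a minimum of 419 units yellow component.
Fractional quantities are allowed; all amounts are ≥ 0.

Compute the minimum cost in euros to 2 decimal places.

Let x1 = kg of calcium carbonate, x2 = kg of carbon black, x3 = kg of phthalo blue, x4 = kg of iron-oxide yellow, x5 = kg of zinc oxide, x6 = kg of talc.
Minimise 0.55x1 + 2.89x2 + 17.9x3 + 1.63x4 + 3.53x5 + 0.64x6 s.t.:
  2.7x1 + 1.85x2 + 1.6x3 + 4x4 + 5.6x5 + 2.75x6 ≥ 9.02   (density contribution)
  219x4 ≥ 419   (yellow component)
  x1, x2, x3, x4, x5, x6 ≥ 0.
At the optimum only calcium carbonate, iron-oxide yellow are positive (carbon black, phthalo blue, zinc oxide, talc = 0). There the density contribution and yellow component constraints are tight.
That vertex is x1 = 0.5063, x4 = 1.913.
Total cost: 0.55·0.5063 + 1.63·1.913 = 3.3967.

€3.40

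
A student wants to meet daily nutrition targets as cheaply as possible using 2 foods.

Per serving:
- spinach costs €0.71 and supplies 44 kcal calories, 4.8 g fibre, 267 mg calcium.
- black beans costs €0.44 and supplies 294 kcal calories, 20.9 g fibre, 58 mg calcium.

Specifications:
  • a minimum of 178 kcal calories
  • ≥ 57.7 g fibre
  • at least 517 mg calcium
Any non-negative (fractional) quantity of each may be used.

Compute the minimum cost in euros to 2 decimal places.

Let x1 = servings of spinach, x2 = servings of black beans.
Minimize 0.71x1 + 0.44x2 with:
  44x1 + 294x2 ≥ 178   (calories)
  4.8x1 + 20.9x2 ≥ 57.7   (fibre)
  267x1 + 58x2 ≥ 517   (calcium)
  x1, x2 ≥ 0.
Both inputs are positive at the optimum. Binding constraints: fibre and calcium.
Solving gives x1 = 1.407, x2 = 2.438.
Objective = 0.71·1.407 + 0.44·2.438 = 2.0717.

€2.07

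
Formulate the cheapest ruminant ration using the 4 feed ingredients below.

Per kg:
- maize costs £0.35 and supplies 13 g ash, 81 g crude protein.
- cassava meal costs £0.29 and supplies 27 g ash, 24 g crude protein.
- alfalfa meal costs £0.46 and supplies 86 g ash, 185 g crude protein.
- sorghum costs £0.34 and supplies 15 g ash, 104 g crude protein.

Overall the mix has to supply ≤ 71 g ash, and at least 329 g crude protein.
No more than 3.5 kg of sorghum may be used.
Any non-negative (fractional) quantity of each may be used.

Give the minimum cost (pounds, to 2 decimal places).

£1.02

Let x1 = kg of maize, x2 = kg of cassava meal, x3 = kg of alfalfa meal, x4 = kg of sorghum.
min 0.35x1 + 0.29x2 + 0.46x3 + 0.34x4 with:
  13x1 + 27x2 + 86x3 + 15x4 ≤ 71   (ash)
  81x1 + 24x2 + 185x3 + 104x4 ≥ 329   (crude protein)
  x4 ≤ 3.5
  x1, x2, x3, x4 ≥ 0.
The cheapest feasible vertex uses only alfalfa meal, sorghum; maize, cassava meal are not used. There the ash and crude protein constraints are tight.
So alfalfa meal = 0.397 kg, sorghum = 2.457 kg.
Hence cost = 0.46·0.397 + 0.34·2.457 = £1.0180.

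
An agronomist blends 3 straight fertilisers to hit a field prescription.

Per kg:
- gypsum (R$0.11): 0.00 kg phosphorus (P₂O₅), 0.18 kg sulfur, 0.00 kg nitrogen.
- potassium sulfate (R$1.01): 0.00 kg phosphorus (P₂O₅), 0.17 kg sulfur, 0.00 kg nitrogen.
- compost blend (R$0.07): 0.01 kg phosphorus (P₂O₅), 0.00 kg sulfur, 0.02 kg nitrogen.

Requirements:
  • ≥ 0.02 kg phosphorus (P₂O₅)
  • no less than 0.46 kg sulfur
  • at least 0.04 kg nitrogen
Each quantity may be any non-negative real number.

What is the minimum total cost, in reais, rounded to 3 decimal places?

Let x1 = kg of gypsum, x2 = kg of potassium sulfate, x3 = kg of compost blend.
Minimise 0.11x1 + 1.01x2 + 0.07x3 subject to:
  0.01x3 ≥ 0.02   (phosphorus (P₂O₅))
  0.18x1 + 0.17x2 ≥ 0.46   (sulfur)
  0.02x3 ≥ 0.04   (nitrogen)
  x1, x2, x3 ≥ 0.
The minimum-cost mix takes nothing from potassium sulfate — only gypsum, compost blend. Binding constraints: phosphorus (P₂O₅), sulfur, nitrogen.
That vertex is x1 = 2.556, x3 = 2.
Total cost: 0.11·2.556 + 0.07·2 = 0.42116.

R$0.421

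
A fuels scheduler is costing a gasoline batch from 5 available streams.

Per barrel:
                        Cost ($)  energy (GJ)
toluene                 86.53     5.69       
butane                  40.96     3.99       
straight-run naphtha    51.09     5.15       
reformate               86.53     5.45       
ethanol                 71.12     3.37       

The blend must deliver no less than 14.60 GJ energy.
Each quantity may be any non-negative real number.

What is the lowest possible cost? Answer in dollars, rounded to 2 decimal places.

Let x1 = barrels of toluene, x2 = barrels of butane, x3 = barrels of straight-run naphtha, x4 = barrels of reformate, x5 = barrels of ethanol.
min 86.53x1 + 40.96x2 + 51.09x3 + 86.53x4 + 71.12x5 s.t.:
  5.69x1 + 3.99x2 + 5.15x3 + 5.45x4 + 3.37x5 ≥ 14.6   (energy)
  x1, x2, x3, x4, x5 ≥ 0.
The cheapest feasible vertex uses only straight-run naphtha; toluene, butane, reformate, ethanol are not used. The energy requirement is met with equality.
So straight-run naphtha = 2.835 barrels.
Total cost: 51.09·2.835 = 144.8402.

$144.84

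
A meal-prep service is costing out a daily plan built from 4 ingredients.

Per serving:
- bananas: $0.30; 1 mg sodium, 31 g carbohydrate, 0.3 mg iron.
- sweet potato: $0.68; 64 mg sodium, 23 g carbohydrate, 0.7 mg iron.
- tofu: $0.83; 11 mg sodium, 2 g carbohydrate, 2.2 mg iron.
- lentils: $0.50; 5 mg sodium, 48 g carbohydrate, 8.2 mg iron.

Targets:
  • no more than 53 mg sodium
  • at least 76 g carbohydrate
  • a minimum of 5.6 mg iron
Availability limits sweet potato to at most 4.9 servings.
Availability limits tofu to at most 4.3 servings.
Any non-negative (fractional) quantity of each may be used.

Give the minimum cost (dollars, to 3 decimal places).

Set it up as a linear program. Let x1 = servings of bananas, x2 = servings of sweet potato, x3 = servings of tofu, x4 = servings of lentils.
Minimize 0.3x1 + 0.68x2 + 0.83x3 + 0.5x4 with:
  1x1 + 64x2 + 11x3 + 5x4 ≤ 53   (sodium)
  31x1 + 23x2 + 2x3 + 48x4 ≥ 76   (carbohydrate)
  0.3x1 + 0.7x2 + 2.2x3 + 8.2x4 ≥ 5.6   (iron)
  x2 ≤ 4.9
  x3 ≤ 4.3
  x1, x2, x3, x4 ≥ 0.
At the optimum only bananas, lentils are positive (sweet potato, tofu = 0). The carbohydrate and iron requirements are met with equality.
Solving gives x1 = 1.478, x4 = 0.6289.
Cost = 0.3·1.478 + 0.5·0.6289 = 0.75785.

$0.758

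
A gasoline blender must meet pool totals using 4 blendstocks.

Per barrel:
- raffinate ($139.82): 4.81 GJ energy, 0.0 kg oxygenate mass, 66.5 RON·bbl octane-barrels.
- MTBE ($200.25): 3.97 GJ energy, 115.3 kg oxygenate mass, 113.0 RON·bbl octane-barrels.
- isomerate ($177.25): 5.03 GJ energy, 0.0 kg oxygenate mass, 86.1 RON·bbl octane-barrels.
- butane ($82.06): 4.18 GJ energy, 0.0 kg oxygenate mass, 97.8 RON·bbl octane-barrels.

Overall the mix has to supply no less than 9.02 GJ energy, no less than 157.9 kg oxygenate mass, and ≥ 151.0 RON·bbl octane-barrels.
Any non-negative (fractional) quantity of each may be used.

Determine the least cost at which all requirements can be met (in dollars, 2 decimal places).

$344.58

Let x1 = barrels of raffinate, x2 = barrels of MTBE, x3 = barrels of isomerate, x4 = barrels of butane.
Minimize 139.82x1 + 200.25x2 + 177.25x3 + 82.06x4 with:
  4.81x1 + 3.97x2 + 5.03x3 + 4.18x4 ≥ 9.02   (energy)
  115.3x2 ≥ 157.9   (oxygenate mass)
  66.5x1 + 113x2 + 86.1x3 + 97.8x4 ≥ 151   (octane-barrels)
  x1, x2, x3, x4 ≥ 0.
At the optimum only MTBE, butane are positive (raffinate, isomerate = 0). Binding constraints: energy and oxygenate mass.
That vertex is x2 = 1.36947, x4 = 0.857225.
Total cost: 200.25·1.36947 + 82.06·0.857225 = 344.5803.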